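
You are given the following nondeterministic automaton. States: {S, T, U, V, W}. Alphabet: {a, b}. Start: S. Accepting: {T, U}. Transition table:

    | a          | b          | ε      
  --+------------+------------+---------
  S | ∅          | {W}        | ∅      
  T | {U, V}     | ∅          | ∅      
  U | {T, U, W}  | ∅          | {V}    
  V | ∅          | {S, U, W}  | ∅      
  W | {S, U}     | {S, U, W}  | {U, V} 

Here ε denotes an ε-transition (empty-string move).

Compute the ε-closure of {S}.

{S}

Begin with {S}.
No ε-moves leave this set, so the closure equals the set itself.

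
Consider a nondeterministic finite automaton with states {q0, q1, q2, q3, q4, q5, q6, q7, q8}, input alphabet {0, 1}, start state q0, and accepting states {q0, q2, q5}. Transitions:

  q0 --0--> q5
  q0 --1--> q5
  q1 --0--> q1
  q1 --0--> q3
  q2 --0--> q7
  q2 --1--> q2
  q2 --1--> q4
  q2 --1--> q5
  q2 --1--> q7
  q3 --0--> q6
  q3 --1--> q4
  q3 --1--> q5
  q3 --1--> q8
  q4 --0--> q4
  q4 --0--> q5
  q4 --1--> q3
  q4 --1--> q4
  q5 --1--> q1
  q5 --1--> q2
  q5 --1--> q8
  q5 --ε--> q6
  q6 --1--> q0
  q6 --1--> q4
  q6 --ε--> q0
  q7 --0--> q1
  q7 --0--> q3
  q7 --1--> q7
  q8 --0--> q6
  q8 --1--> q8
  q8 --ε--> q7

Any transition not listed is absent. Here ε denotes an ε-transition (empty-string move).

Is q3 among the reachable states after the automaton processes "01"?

No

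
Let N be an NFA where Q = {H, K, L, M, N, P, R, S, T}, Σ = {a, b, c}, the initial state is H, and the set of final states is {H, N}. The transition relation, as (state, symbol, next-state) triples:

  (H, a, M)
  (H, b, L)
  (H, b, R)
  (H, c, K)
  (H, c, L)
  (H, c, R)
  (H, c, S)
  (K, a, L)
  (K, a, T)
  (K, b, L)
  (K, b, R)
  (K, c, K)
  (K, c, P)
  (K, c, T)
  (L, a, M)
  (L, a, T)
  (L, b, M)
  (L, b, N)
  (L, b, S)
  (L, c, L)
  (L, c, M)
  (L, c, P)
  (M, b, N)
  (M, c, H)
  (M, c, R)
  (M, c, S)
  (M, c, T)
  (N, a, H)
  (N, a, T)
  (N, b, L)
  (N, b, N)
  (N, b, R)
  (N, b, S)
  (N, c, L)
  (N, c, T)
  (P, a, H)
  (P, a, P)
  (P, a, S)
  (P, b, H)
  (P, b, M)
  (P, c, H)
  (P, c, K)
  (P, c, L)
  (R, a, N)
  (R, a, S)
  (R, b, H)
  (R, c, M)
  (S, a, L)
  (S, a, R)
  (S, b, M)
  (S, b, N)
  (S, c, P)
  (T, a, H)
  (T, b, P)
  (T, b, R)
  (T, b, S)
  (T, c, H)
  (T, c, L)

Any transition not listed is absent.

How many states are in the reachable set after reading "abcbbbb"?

6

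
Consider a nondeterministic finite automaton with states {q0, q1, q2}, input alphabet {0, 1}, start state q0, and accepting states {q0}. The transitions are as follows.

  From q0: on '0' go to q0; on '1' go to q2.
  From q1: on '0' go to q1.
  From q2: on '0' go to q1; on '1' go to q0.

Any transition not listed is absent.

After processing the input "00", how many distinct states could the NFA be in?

1

Start in {q0}.
Read '0': {q0} → {q0}.
Read '0': {q0} → {q0}.
That set has 1 state.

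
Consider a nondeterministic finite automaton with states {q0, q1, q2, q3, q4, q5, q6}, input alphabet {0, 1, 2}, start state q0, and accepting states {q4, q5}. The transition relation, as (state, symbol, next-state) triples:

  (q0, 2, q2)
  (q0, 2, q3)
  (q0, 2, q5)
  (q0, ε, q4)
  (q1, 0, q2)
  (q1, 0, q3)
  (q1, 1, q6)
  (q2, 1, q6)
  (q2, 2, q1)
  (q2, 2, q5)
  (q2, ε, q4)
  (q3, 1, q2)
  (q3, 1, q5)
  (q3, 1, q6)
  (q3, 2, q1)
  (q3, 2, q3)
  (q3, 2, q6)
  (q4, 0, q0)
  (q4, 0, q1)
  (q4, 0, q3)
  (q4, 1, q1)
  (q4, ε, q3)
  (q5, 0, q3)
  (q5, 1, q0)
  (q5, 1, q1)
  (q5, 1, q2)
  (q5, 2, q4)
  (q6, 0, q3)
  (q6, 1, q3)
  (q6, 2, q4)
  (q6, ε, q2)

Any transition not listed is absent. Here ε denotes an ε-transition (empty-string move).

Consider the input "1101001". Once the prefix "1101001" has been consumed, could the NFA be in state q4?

Yes

Start: ε-closure({q0}) = {q0, q3, q4}.
Read '1': q0→∅, q3→{q2, q5, q6}, q4→{q1}; union {q1, q2, q5, q6}; ε-closure = {q1, q2, q3, q4, q5, q6}.
Read '1': q1→{q6}, q2→{q6}, q3→{q2, q5, q6}, q4→{q1}, q5→{q0, q1, q2}, q6→{q3}; union {q0, q1, q2, q3, q5, q6}; ε-closure = {q0, q1, q2, q3, q4, q5, q6}.
Read '0': q0→∅, q1→{q2, q3}, q2→∅, q3→∅, q4→{q0, q1, q3}, q5→{q3}, q6→{q3}; union {q0, q1, q2, q3}; ε-closure = {q0, q1, q2, q3, q4}.
Read '1': q0→∅, q1→{q6}, q2→{q6}, q3→{q2, q5, q6}, q4→{q1}; union {q1, q2, q5, q6}; ε-closure = {q1, q2, q3, q4, q5, q6}.
Read '0': q1→{q2, q3}, q2→∅, q3→∅, q4→{q0, q1, q3}, q5→{q3}, q6→{q3}; union {q0, q1, q2, q3}; ε-closure = {q0, q1, q2, q3, q4}.
Read '0': q0→∅, q1→{q2, q3}, q2→∅, q3→∅, q4→{q0, q1, q3}; union {q0, q1, q2, q3}; ε-closure = {q0, q1, q2, q3, q4}.
Read '1': q0→∅, q1→{q6}, q2→{q6}, q3→{q2, q5, q6}, q4→{q1}; union {q1, q2, q5, q6}; ε-closure = {q1, q2, q3, q4, q5, q6}.
State q4 is in {q1, q2, q3, q4, q5, q6}.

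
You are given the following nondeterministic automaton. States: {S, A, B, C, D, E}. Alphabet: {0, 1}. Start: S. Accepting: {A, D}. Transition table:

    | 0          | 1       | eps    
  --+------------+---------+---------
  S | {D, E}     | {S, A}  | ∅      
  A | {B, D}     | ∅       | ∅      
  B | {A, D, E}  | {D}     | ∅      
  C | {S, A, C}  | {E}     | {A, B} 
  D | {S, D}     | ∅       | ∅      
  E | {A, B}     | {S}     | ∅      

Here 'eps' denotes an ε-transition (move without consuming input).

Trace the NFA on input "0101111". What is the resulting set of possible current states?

{S, A}

Start in {S}.
Read '0': S→{D, E}; now {D, E}.
Read '1': D→∅, E→{S}; now {S}.
Read '0': S→{D, E}; now {D, E}.
Read '1': D→∅, E→{S}; now {S}.
Read '1': S→{S, A}; now {S, A}.
Read '1': S→{S, A}, A→∅; now {S, A}.
Read '1': S→{S, A}, A→∅; now {S, A}.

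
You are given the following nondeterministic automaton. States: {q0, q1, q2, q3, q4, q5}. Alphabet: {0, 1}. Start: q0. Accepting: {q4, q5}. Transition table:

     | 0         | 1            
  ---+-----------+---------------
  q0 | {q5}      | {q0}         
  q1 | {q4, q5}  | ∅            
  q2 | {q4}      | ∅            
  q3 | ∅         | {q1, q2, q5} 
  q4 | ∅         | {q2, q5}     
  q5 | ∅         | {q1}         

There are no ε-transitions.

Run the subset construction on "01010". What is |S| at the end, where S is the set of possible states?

Start in {q0}.
Read '0': q0→{q5}; now {q5}.
Read '1': q5→{q1}; now {q1}.
Read '0': q1→{q4, q5}; now {q4, q5}.
Read '1': q4→{q2, q5}, q5→{q1}; now {q1, q2, q5}.
Read '0': q1→{q4, q5}, q2→{q4}, q5→∅; now {q4, q5}.
That set has 2 states.

2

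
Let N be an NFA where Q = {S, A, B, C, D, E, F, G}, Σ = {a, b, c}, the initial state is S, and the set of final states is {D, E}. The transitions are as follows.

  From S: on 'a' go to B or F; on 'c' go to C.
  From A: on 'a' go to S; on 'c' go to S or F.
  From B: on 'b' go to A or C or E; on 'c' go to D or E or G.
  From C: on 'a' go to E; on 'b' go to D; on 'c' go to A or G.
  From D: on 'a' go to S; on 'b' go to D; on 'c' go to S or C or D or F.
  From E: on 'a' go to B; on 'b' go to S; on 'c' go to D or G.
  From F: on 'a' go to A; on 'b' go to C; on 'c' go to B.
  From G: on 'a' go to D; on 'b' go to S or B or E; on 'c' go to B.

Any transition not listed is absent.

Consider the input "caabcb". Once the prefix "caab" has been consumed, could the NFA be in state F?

No

Start in {S}.
Read 'c': S→{C}; now {C}.
Read 'a': C→{E}; now {E}.
Read 'a': E→{B}; now {B}.
Read 'b': B→{A, C, E}; now {A, C, E}.
State F is not in {A, C, E}.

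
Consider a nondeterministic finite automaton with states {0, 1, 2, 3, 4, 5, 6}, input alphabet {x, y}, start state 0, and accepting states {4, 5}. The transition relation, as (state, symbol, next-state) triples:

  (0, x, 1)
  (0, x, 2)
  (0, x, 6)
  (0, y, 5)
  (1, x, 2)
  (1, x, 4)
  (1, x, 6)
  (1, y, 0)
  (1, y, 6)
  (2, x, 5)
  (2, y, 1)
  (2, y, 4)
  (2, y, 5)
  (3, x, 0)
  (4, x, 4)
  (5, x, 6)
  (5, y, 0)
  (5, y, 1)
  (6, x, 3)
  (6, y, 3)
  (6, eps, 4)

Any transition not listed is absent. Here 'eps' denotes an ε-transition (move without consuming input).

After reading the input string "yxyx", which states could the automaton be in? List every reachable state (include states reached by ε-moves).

{0}

Start in {0}.
Read 'y': 0→{5}; now {5}.
Read 'x': 5→{6}; union {6}; ε-closure = {4, 6}.
Read 'y': 4→∅, 6→{3}; now {3}.
Read 'x': 3→{0}; now {0}.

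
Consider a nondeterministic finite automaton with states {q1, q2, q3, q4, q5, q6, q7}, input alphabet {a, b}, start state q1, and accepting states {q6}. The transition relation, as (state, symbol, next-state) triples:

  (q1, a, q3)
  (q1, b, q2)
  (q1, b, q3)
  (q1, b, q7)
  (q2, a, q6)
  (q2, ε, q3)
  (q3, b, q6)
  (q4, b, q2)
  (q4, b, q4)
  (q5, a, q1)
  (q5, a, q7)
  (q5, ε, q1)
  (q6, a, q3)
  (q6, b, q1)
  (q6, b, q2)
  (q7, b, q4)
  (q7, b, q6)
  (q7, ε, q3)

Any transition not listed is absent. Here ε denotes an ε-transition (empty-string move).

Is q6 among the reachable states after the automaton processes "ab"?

Yes

Start in {q1}.
Read 'a': q1→{q3}; now {q3}.
Read 'b': q3→{q6}; now {q6}.
State q6 is in {q6}.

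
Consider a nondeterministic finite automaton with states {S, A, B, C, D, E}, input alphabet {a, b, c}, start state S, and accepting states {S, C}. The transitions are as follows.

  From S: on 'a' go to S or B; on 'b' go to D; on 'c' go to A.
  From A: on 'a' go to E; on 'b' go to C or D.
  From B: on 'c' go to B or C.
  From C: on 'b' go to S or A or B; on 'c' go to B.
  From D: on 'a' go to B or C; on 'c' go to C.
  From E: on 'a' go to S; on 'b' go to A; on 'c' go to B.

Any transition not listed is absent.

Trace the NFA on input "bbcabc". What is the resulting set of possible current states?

Start in {S}.
Read 'b': S→{D}; now {D}.
Read 'b': D→∅; now ∅.
The set is empty and remains empty for the remaining 4 symbols.

∅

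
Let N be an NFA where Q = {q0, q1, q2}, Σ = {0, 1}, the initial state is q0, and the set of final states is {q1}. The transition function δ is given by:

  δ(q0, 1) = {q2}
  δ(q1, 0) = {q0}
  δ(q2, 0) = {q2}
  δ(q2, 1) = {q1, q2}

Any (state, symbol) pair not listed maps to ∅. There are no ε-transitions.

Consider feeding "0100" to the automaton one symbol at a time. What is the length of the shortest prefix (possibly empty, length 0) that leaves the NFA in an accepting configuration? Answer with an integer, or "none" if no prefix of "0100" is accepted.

none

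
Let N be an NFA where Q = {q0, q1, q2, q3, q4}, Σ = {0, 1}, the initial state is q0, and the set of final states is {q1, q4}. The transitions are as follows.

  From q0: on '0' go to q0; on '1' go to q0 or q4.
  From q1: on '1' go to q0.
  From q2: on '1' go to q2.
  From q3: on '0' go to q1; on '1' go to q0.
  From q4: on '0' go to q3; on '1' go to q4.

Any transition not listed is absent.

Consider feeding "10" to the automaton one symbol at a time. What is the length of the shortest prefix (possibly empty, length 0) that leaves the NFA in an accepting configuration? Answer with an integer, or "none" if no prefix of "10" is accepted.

Start in {q0}.
Read '1': {q0} → {q0, q4}.
None of the earlier sets intersect F, but {q0, q4} does.

1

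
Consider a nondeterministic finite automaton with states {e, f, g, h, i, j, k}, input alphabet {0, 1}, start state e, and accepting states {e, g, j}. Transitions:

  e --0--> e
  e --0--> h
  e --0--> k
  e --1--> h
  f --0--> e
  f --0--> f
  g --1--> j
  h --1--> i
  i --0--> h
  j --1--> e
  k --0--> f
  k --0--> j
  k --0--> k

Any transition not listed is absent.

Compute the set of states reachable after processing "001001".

{e, h, i}

Start in {e}.
Read '0': e→{e, h, k}; now {e, h, k}.
Read '0': e→{e, h, k}, h→∅, k→{f, j, k}; now {e, f, h, j, k}.
Read '1': e→{h}, f→∅, h→{i}, j→{e}, k→∅; now {e, h, i}.
Read '0': e→{e, h, k}, h→∅, i→{h}; now {e, h, k}.
Read '0': e→{e, h, k}, h→∅, k→{f, j, k}; now {e, f, h, j, k}.
Read '1': e→{h}, f→∅, h→{i}, j→{e}, k→∅; now {e, h, i}.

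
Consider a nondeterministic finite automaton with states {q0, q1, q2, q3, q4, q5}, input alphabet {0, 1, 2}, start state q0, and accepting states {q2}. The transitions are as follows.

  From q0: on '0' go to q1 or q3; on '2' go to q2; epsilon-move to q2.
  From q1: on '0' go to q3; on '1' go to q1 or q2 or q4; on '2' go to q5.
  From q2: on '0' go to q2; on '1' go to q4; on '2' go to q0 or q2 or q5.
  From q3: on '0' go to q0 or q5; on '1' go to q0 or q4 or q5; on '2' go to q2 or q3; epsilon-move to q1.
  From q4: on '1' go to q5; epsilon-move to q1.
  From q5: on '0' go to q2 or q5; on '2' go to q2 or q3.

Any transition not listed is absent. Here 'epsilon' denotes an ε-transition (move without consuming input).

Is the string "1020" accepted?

Start: ε-closure({q0}) = {q0, q2}.
Read '1': q0→∅, q2→{q4}; union {q4}; ε-closure = {q1, q4}.
Read '0': q1→{q3}, q4→∅; union {q3}; ε-closure = {q1, q3}.
Read '2': q1→{q5}, q3→{q2, q3}; union {q2, q3, q5}; ε-closure = {q1, q2, q3, q5}.
Read '0': q1→{q3}, q2→{q2}, q3→{q0, q5}, q5→{q2, q5}; union {q0, q2, q3, q5}; ε-closure = {q0, q1, q2, q3, q5}.
The final set {q0, q1, q2, q3, q5} contains the accepting state q2.

Yes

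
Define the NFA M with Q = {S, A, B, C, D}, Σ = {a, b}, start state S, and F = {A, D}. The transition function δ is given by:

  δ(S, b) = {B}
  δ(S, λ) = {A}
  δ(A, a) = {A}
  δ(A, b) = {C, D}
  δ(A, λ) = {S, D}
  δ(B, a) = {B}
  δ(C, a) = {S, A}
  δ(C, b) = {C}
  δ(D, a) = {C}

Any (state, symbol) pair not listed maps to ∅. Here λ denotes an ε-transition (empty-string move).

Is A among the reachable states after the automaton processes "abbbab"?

No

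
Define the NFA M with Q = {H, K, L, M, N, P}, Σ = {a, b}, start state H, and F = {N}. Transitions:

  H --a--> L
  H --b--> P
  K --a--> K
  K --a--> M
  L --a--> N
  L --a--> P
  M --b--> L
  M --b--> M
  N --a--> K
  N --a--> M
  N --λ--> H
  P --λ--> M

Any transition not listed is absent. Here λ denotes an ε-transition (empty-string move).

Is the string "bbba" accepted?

Start in {H}.
Read 'b': H→{P}; union {P}; ε-closure = {M, P}.
Read 'b': M→{L, M}, P→∅; now {L, M}.
Read 'b': L→∅, M→{L, M}; now {L, M}.
Read 'a': L→{N, P}, M→∅; union {N, P}; ε-closure = {H, M, N, P}.
The final set {H, M, N, P} contains the accepting state N.

Yes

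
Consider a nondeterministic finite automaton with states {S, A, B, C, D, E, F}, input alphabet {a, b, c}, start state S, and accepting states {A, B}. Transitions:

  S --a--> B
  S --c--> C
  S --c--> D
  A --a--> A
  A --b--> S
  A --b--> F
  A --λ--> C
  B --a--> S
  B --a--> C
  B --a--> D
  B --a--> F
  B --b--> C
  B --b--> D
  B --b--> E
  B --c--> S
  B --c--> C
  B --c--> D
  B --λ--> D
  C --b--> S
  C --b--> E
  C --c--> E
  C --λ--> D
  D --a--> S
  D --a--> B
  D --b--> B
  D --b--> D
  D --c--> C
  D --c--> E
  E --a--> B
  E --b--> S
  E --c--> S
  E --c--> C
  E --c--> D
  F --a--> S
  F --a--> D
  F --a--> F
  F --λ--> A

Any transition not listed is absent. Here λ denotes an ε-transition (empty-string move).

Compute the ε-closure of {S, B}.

Begin with {S, B}.
ε-move B → D; add D.

{S, B, D}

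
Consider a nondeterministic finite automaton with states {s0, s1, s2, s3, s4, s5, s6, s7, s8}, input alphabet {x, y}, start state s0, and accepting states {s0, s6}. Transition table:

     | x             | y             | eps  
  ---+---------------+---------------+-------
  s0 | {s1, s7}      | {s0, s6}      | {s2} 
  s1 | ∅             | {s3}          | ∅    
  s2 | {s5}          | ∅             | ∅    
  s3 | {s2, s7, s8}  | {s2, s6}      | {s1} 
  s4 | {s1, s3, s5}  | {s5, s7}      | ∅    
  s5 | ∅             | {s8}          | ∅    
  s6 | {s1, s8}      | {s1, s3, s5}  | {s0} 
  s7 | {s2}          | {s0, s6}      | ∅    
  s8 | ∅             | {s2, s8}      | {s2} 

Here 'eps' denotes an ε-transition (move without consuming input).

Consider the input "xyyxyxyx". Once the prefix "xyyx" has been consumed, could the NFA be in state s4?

Start: ε-closure({s0}) = {s0, s2}.
Read 'x': s0→{s1, s7}, s2→{s5}; now {s1, s5, s7}.
Read 'y': s1→{s3}, s5→{s8}, s7→{s0, s6}; union {s0, s3, s6, s8}; ε-closure = {s0, s1, s2, s3, s6, s8}.
Read 'y': s0→{s0, s6}, s1→{s3}, s2→∅, s3→{s2, s6}, s6→{s1, s3, s5}, s8→{s2, s8}; now {s0, s1, s2, s3, s5, s6, s8}.
Read 'x': s0→{s1, s7}, s1→∅, s2→{s5}, s3→{s2, s7, s8}, s5→∅, s6→{s1, s8}, s8→∅; now {s1, s2, s5, s7, s8}.
State s4 is not in {s1, s2, s5, s7, s8}.

No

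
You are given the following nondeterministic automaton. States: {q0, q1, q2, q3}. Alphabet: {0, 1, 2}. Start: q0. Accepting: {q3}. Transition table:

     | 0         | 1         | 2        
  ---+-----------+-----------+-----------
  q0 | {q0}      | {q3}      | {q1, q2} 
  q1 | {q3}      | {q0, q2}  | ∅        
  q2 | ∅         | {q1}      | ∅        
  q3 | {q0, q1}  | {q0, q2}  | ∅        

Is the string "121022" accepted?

No

Start in {q0}.
Read '1': q0→{q3}; now {q3}.
Read '2': q3→∅; now ∅.
The set is empty and remains empty for the remaining 4 symbols.
The final set ∅ contains no accepting state.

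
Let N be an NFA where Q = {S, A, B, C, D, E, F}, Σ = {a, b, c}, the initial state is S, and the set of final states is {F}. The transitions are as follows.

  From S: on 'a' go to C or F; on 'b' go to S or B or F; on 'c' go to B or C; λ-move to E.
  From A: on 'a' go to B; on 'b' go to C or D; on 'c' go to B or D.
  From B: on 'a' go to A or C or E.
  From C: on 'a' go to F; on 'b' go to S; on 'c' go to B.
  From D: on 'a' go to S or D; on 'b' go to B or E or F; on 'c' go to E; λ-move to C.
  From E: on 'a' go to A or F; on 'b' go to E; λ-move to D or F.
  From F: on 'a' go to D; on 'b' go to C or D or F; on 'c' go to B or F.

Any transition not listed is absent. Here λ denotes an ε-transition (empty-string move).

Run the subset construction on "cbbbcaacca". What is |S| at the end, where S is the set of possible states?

6

Start: ε-closure({S}) = {S, C, D, E, F}.
Read 'c': S→{B, C}, C→{B}, D→{E}, E→∅, F→{B, F}; union {B, C, E, F}; ε-closure = {B, C, D, E, F}.
Read 'b': B→∅, C→{S}, D→{B, E, F}, E→{E}, F→{C, D, F}; now {S, B, C, D, E, F}.
Read 'b': S→{S, B, F}, B→∅, C→{S}, D→{B, E, F}, E→{E}, F→{C, D, F}; now {S, B, C, D, E, F}.
Read 'b': S→{S, B, F}, B→∅, C→{S}, D→{B, E, F}, E→{E}, F→{C, D, F}; now {S, B, C, D, E, F}.
Read 'c': S→{B, C}, B→∅, C→{B}, D→{E}, E→∅, F→{B, F}; union {B, C, E, F}; ε-closure = {B, C, D, E, F}.
Read 'a': B→{A, C, E}, C→{F}, D→{S, D}, E→{A, F}, F→{D}; now {S, A, C, D, E, F}.
Read 'a': S→{C, F}, A→{B}, C→{F}, D→{S, D}, E→{A, F}, F→{D}; union {S, A, B, C, D, F}; ε-closure = {S, A, B, C, D, E, F}.
Read 'c': S→{B, C}, A→{B, D}, B→∅, C→{B}, D→{E}, E→∅, F→{B, F}; now {B, C, D, E, F}.
Read 'c': B→∅, C→{B}, D→{E}, E→∅, F→{B, F}; union {B, E, F}; ε-closure = {B, C, D, E, F}.
Read 'a': B→{A, C, E}, C→{F}, D→{S, D}, E→{A, F}, F→{D}; now {S, A, C, D, E, F}.
That set has 6 states.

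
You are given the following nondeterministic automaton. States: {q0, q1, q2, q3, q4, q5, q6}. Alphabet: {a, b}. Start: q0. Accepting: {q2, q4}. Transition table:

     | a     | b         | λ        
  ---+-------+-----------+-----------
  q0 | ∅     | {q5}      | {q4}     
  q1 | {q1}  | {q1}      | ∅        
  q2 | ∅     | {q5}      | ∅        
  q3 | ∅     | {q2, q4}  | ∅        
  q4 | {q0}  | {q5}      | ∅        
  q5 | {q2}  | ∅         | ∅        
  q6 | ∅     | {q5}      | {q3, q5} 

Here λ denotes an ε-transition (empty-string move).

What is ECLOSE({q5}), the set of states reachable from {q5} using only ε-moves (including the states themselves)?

{q5}

Begin with {q5}.
No ε-moves leave this set, so the closure equals the set itself.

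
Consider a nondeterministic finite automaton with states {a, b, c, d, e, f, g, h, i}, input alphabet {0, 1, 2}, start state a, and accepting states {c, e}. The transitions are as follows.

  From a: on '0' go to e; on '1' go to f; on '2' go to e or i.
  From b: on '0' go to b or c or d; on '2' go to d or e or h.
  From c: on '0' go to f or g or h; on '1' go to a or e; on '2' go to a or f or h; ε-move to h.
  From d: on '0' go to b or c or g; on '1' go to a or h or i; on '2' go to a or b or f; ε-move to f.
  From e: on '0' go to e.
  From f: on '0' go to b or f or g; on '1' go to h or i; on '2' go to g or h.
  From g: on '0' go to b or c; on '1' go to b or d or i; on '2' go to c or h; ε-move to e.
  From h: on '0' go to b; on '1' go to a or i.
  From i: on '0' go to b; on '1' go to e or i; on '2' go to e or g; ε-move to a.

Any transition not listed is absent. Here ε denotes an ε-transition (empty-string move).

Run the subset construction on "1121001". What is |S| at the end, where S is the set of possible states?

Start in {a}.
Read '1': {a} → {f}.
Read '1': {f} → {a, h, i}.
Read '2': {a, h, i} → {a, e, g, i}.
Read '1': {a, e, g, i} → {a, b, d, e, f, i}.
Read '0': {a, b, d, e, f, i} → {b, c, d, e, f, g, h}.
Read '0': {b, c, d, e, f, g, h} → {b, c, d, e, f, g, h}.
Read '1': {b, c, d, e, f, g, h} → {a, b, d, e, f, h, i}.
That set has 7 states.

7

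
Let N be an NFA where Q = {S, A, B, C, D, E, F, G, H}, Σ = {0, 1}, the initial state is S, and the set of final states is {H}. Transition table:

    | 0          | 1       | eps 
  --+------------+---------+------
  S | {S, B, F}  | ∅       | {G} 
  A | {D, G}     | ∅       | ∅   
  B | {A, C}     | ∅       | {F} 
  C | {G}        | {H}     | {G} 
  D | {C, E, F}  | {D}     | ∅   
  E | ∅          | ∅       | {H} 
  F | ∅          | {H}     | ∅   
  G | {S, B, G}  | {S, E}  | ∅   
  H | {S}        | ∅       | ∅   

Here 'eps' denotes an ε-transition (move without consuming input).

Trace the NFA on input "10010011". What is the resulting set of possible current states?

{S, E, G, H}

Start: ε-closure({S}) = {S, G}.
Read '1': {S, G} → {S, E, G, H}.
Read '0': {S, E, G, H} → {S, B, F, G}.
Read '0': {S, B, F, G} → {S, A, B, C, F, G}.
Read '1': {S, A, B, C, F, G} → {S, E, G, H}.
Read '0': {S, E, G, H} → {S, B, F, G}.
Read '0': {S, B, F, G} → {S, A, B, C, F, G}.
Read '1': {S, A, B, C, F, G} → {S, E, G, H}.
Read '1': {S, E, G, H} → {S, E, G, H}.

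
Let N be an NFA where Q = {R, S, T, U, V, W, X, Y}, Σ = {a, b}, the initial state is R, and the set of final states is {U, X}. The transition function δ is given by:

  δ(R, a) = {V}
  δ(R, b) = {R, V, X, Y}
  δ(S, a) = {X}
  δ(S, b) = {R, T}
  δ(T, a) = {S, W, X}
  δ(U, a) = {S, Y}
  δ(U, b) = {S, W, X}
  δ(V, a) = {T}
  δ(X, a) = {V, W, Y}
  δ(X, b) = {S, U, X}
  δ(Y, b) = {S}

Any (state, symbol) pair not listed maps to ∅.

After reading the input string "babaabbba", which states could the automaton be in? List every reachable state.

Start in {R}.
Read 'b': {R} → {R, V, X, Y}.
Read 'a': {R, V, X, Y} → {T, V, W, Y}.
Read 'b': {T, V, W, Y} → {S}.
Read 'a': {S} → {X}.
Read 'a': {X} → {V, W, Y}.
Read 'b': {V, W, Y} → {S}.
Read 'b': {S} → {R, T}.
Read 'b': {R, T} → {R, V, X, Y}.
Read 'a': {R, V, X, Y} → {T, V, W, Y}.

{T, V, W, Y}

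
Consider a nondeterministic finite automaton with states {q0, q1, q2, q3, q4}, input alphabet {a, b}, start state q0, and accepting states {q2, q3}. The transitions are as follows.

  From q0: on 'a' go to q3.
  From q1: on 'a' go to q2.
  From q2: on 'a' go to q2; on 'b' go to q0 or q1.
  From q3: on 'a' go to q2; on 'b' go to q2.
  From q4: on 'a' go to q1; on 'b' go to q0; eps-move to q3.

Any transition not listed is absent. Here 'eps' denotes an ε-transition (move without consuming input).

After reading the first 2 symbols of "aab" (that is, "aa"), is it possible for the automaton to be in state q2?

Yes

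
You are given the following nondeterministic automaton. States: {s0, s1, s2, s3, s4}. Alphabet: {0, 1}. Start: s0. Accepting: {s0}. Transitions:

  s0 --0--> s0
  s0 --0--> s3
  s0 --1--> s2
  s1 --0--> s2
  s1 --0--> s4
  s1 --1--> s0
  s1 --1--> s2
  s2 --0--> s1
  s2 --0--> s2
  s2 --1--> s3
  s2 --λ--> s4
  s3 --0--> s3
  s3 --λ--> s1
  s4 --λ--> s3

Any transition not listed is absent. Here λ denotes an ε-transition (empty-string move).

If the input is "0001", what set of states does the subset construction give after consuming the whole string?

Start in {s0}.
Read '0': {s0} → {s0, s1, s3}.
Read '0': {s0, s1, s3} → {s0, s1, s2, s3, s4}.
Read '0': {s0, s1, s2, s3, s4} → {s0, s1, s2, s3, s4}.
Read '1': {s0, s1, s2, s3, s4} → {s0, s1, s2, s3, s4}.

{s0, s1, s2, s3, s4}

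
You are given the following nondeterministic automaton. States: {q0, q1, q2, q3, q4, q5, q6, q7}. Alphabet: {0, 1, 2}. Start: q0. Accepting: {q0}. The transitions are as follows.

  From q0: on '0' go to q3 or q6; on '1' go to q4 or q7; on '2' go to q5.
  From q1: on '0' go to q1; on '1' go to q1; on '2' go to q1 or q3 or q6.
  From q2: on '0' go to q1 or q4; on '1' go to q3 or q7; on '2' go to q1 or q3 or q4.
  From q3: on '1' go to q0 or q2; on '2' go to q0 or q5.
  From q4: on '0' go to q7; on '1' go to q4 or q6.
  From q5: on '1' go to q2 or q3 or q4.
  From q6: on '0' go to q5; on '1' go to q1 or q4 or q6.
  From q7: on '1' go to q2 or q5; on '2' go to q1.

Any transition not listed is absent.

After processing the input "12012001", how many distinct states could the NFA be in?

1

Start in {q0}.
Read '1': q0→{q4, q7}; now {q4, q7}.
Read '2': q4→∅, q7→{q1}; now {q1}.
Read '0': q1→{q1}; now {q1}.
Read '1': q1→{q1}; now {q1}.
Read '2': q1→{q1, q3, q6}; now {q1, q3, q6}.
Read '0': q1→{q1}, q3→∅, q6→{q5}; now {q1, q5}.
Read '0': q1→{q1}, q5→∅; now {q1}.
Read '1': q1→{q1}; now {q1}.
That set has 1 state.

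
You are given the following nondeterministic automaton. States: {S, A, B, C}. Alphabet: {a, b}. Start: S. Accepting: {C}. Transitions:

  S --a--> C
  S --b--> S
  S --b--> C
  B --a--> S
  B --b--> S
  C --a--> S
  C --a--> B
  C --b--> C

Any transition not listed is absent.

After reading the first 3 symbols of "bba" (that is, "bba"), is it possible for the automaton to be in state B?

Yes

Start in {S}.
Read 'b': S→{S, C}; now {S, C}.
Read 'b': S→{S, C}, C→{C}; now {S, C}.
Read 'a': S→{C}, C→{S, B}; now {S, B, C}.
State B is in {S, B, C}.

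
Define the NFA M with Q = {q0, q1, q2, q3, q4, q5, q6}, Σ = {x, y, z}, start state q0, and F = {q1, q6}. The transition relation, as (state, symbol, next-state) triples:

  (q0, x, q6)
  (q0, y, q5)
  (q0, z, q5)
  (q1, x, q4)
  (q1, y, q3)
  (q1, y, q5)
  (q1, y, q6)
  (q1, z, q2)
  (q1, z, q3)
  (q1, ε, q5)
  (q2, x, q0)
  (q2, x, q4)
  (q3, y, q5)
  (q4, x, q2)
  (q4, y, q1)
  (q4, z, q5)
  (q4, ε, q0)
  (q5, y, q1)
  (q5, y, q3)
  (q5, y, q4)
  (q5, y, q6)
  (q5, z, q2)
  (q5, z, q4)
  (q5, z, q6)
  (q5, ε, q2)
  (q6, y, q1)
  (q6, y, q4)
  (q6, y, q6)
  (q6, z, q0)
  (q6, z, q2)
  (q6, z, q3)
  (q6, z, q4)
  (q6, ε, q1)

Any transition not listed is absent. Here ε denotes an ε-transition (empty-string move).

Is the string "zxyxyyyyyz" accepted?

Yes

Start in {q0}.
Read 'z': {q0} → {q2, q5}.
Read 'x': {q2, q5} → {q0, q4}.
Read 'y': {q0, q4} → {q1, q2, q5}.
Read 'x': {q1, q2, q5} → {q0, q4}.
Read 'y': {q0, q4} → {q1, q2, q5}.
Read 'y': {q1, q2, q5} → {q0, q1, q2, q3, q4, q5, q6}.
Read 'y': {q0, q1, q2, q3, q4, q5, q6} → {q0, q1, q2, q3, q4, q5, q6}.
Read 'y': {q0, q1, q2, q3, q4, q5, q6} → {q0, q1, q2, q3, q4, q5, q6}.
Read 'y': {q0, q1, q2, q3, q4, q5, q6} → {q0, q1, q2, q3, q4, q5, q6}.
Read 'z': {q0, q1, q2, q3, q4, q5, q6} → {q0, q1, q2, q3, q4, q5, q6}.
The final set {q0, q1, q2, q3, q4, q5, q6} contains the accepting states q1, q6.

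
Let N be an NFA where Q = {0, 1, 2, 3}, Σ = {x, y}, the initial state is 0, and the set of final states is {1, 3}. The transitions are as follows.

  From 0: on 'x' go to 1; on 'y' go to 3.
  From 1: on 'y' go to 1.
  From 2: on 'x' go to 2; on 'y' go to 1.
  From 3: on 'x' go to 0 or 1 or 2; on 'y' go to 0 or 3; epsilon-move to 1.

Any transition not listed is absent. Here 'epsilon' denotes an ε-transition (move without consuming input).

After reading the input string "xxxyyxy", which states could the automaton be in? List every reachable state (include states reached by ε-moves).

Start in {0}.
Read 'x': 0→{1}; now {1}.
Read 'x': 1→∅; now ∅.
The set is empty and remains empty for the remaining 5 symbols.

∅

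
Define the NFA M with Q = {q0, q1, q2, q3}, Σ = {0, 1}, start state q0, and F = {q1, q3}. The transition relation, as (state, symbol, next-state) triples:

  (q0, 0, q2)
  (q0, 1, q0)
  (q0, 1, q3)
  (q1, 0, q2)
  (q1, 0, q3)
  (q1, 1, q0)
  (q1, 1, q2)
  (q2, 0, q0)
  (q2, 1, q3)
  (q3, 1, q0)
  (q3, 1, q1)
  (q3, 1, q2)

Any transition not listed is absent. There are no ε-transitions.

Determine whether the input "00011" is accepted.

Start in {q0}.
Read '0': {q0} → {q2}.
Read '0': {q2} → {q0}.
Read '0': {q0} → {q2}.
Read '1': {q2} → {q3}.
Read '1': {q3} → {q0, q1, q2}.
The final set {q0, q1, q2} contains the accepting state q1.

Yes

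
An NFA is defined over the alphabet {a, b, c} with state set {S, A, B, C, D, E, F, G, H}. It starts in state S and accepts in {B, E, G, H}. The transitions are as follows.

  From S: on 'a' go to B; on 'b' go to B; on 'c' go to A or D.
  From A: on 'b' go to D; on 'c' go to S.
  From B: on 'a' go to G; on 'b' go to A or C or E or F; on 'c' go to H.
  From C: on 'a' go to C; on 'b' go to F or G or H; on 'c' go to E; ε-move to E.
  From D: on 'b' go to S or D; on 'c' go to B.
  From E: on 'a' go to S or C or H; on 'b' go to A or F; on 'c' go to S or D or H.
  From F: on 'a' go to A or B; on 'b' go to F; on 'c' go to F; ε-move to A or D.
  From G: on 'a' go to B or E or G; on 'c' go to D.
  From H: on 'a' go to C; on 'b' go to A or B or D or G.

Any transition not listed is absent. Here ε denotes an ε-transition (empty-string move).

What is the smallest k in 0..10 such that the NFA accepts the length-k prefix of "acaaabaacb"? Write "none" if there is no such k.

Start in {S}.
Read 'a': S→{B}; now {B}.
None of the earlier sets intersect F, but {B} does.

1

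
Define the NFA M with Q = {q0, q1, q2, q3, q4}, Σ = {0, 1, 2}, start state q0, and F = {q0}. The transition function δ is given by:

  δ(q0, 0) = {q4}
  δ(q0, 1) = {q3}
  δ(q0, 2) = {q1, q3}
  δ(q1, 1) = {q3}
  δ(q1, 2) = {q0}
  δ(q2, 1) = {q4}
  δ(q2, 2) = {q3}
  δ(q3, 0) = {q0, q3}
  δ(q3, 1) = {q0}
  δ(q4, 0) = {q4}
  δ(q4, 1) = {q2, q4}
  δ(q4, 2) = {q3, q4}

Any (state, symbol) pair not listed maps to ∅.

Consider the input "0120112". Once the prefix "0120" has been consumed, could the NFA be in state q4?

Start in {q0}.
Read '0': q0→{q4}; now {q4}.
Read '1': q4→{q2, q4}; now {q2, q4}.
Read '2': q2→{q3}, q4→{q3, q4}; now {q3, q4}.
Read '0': q3→{q0, q3}, q4→{q4}; now {q0, q3, q4}.
State q4 is in {q0, q3, q4}.

Yes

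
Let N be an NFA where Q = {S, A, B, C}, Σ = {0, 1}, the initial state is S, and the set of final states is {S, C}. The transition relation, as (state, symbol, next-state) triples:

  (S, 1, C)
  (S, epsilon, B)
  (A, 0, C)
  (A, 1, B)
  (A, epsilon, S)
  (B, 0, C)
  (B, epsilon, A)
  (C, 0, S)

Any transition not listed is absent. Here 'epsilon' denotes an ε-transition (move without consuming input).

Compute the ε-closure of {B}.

{S, A, B}

Begin with {B}.
ε-move B → A; add A.
ε-move A → S; add S.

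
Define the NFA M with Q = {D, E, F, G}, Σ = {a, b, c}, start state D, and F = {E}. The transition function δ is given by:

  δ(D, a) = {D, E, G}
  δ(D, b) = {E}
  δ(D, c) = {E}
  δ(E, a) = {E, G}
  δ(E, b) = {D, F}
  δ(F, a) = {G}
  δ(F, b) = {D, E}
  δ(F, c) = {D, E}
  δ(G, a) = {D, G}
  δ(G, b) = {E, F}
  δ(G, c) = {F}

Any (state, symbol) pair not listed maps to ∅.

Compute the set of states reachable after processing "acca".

{D, E, G}

Start in {D}.
Read 'a': D→{D, E, G}; now {D, E, G}.
Read 'c': D→{E}, E→∅, G→{F}; now {E, F}.
Read 'c': E→∅, F→{D, E}; now {D, E}.
Read 'a': D→{D, E, G}, E→{E, G}; now {D, E, G}.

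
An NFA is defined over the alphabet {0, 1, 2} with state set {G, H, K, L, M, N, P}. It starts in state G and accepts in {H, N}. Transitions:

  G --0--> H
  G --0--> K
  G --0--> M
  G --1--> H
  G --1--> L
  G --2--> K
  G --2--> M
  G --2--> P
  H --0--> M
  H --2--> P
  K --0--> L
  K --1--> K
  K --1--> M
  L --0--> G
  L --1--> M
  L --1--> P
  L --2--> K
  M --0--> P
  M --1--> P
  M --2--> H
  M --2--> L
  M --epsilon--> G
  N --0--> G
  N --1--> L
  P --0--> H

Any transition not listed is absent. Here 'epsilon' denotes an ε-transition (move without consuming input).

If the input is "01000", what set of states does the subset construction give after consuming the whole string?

{G, H, K, L, M, P}

Start in {G}.
Read '0': {G} → {G, H, K, M}.
Read '1': {G, H, K, M} → {G, H, K, L, M, P}.
Read '0': {G, H, K, L, M, P} → {G, H, K, L, M, P}.
Read '0': {G, H, K, L, M, P} → {G, H, K, L, M, P}.
Read '0': {G, H, K, L, M, P} → {G, H, K, L, M, P}.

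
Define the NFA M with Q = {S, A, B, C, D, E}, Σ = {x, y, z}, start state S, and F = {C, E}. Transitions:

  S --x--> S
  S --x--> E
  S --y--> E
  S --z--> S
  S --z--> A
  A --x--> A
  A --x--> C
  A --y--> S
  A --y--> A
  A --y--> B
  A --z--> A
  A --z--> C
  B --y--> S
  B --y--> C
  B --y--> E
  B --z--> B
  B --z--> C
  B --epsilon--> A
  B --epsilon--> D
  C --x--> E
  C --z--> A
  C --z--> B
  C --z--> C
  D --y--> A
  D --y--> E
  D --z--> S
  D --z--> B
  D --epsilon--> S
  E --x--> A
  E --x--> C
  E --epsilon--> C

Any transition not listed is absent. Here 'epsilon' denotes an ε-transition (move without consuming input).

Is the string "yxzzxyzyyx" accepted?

Yes

Start in {S}.
Read 'y': {S} → {C, E}.
Read 'x': {C, E} → {A, C, E}.
Read 'z': {A, C, E} → {S, A, B, C, D}.
Read 'z': {S, A, B, C, D} → {S, A, B, C, D}.
Read 'x': {S, A, B, C, D} → {S, A, C, E}.
Read 'y': {S, A, C, E} → {S, A, B, C, D, E}.
Read 'z': {S, A, B, C, D, E} → {S, A, B, C, D}.
Read 'y': {S, A, B, C, D} → {S, A, B, C, D, E}.
Read 'y': {S, A, B, C, D, E} → {S, A, B, C, D, E}.
Read 'x': {S, A, B, C, D, E} → {S, A, C, E}.
The final set {S, A, C, E} contains the accepting states C, E.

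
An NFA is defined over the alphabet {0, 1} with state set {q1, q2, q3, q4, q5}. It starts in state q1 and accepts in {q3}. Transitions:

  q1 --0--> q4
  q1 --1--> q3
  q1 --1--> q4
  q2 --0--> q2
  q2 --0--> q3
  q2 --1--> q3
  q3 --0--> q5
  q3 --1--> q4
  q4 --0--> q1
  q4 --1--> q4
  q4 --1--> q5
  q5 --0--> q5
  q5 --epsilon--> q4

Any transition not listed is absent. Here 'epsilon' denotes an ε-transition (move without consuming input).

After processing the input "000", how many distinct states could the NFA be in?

Start in {q1}.
Read '0': {q1} → {q4}.
Read '0': {q4} → {q1}.
Read '0': {q1} → {q4}.
That set has 1 state.

1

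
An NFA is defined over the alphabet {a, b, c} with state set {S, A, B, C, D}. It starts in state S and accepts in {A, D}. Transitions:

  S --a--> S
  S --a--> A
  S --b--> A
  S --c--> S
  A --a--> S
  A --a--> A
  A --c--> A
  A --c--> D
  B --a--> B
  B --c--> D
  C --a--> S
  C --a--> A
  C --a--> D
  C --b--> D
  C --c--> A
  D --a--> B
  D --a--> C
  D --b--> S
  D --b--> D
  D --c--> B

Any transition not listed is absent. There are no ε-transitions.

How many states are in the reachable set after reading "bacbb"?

Start in {S}.
Read 'b': S→{A}; now {A}.
Read 'a': A→{S, A}; now {S, A}.
Read 'c': S→{S}, A→{A, D}; now {S, A, D}.
Read 'b': S→{A}, A→∅, D→{S, D}; now {S, A, D}.
Read 'b': S→{A}, A→∅, D→{S, D}; now {S, A, D}.
That set has 3 states.

3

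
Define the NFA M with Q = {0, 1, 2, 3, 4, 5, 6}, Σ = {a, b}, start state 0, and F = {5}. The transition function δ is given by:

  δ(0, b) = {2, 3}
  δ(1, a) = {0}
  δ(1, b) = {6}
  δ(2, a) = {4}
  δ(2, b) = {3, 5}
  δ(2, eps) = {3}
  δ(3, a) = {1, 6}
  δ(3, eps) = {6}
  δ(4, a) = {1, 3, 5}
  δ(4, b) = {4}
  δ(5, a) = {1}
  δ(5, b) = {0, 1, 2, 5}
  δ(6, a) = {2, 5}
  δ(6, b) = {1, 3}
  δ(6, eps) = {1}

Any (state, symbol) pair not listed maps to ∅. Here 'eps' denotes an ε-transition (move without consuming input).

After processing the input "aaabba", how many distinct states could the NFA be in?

0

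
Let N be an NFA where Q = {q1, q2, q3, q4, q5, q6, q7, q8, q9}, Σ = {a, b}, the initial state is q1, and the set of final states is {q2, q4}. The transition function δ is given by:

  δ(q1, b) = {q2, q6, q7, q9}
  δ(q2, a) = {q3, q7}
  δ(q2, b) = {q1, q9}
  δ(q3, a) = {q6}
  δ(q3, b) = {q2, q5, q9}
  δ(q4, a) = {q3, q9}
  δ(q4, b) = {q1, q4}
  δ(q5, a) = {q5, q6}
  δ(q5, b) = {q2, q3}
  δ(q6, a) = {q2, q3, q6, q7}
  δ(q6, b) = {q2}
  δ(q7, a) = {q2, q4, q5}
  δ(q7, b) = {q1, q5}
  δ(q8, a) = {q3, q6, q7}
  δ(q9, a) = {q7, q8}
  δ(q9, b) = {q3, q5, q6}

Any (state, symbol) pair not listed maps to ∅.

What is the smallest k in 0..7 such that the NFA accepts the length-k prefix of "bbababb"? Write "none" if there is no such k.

Start in {q1}.
Read 'b': {q1} → {q2, q6, q7, q9}.
None of the earlier sets intersect F, but {q2, q6, q7, q9} does.

1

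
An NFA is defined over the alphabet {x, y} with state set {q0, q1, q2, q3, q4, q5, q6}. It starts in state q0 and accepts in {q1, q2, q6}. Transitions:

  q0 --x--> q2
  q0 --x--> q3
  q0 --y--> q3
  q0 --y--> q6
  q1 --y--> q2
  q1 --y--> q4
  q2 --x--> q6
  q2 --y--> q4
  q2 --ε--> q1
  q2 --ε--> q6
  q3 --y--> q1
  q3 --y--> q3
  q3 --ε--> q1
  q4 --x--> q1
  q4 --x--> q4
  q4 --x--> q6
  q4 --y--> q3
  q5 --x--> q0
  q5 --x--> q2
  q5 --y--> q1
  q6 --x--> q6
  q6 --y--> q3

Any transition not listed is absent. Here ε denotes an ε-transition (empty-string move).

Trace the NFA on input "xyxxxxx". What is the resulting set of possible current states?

{q1, q4, q6}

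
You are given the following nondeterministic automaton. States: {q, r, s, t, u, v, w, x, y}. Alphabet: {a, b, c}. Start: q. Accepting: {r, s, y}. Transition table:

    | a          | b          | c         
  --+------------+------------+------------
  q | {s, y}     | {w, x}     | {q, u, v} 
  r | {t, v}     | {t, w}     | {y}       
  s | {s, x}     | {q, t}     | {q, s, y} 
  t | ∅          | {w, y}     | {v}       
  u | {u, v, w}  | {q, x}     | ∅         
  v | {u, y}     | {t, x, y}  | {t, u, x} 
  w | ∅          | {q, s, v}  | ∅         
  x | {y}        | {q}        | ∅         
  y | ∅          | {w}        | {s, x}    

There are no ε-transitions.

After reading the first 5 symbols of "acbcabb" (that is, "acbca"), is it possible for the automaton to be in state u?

Yes

Start in {q}.
Read 'a': q→{s, y}; now {s, y}.
Read 'c': s→{q, s, y}, y→{s, x}; now {q, s, x, y}.
Read 'b': q→{w, x}, s→{q, t}, x→{q}, y→{w}; now {q, t, w, x}.
Read 'c': q→{q, u, v}, t→{v}, w→∅, x→∅; now {q, u, v}.
Read 'a': q→{s, y}, u→{u, v, w}, v→{u, y}; now {s, u, v, w, y}.
State u is in {s, u, v, w, y}.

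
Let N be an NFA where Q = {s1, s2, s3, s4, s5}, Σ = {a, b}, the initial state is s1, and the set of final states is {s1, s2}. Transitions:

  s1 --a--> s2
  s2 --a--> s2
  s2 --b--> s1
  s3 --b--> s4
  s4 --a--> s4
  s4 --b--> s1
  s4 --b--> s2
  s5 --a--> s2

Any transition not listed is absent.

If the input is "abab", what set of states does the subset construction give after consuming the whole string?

Start in {s1}.
Read 'a': s1→{s2}; now {s2}.
Read 'b': s2→{s1}; now {s1}.
Read 'a': s1→{s2}; now {s2}.
Read 'b': s2→{s1}; now {s1}.

{s1}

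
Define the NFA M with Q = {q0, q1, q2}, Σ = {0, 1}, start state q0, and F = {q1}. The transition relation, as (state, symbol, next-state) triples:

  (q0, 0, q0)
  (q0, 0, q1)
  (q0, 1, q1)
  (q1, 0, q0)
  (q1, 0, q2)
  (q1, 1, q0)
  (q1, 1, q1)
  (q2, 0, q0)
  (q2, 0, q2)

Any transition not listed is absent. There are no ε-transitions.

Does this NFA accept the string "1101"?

Yes

Start in {q0}.
Read '1': q0→{q1}; now {q1}.
Read '1': q1→{q0, q1}; now {q0, q1}.
Read '0': q0→{q0, q1}, q1→{q0, q2}; now {q0, q1, q2}.
Read '1': q0→{q1}, q1→{q0, q1}, q2→∅; now {q0, q1}.
The final set {q0, q1} contains the accepting state q1.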